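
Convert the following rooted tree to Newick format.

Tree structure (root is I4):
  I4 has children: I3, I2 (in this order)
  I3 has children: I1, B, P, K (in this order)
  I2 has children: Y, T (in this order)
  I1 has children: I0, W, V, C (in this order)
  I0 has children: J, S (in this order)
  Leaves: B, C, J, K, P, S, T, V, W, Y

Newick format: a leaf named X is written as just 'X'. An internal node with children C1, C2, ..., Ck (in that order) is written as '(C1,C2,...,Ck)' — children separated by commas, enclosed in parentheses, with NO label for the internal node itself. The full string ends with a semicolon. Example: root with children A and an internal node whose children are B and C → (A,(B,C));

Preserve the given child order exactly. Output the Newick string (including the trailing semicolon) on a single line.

Answer: ((((J,S),W,V,C),B,P,K),(Y,T));

Derivation:
internal I4 with children ['I3', 'I2']
  internal I3 with children ['I1', 'B', 'P', 'K']
    internal I1 with children ['I0', 'W', 'V', 'C']
      internal I0 with children ['J', 'S']
        leaf 'J' → 'J'
        leaf 'S' → 'S'
      → '(J,S)'
      leaf 'W' → 'W'
      leaf 'V' → 'V'
      leaf 'C' → 'C'
    → '((J,S),W,V,C)'
    leaf 'B' → 'B'
    leaf 'P' → 'P'
    leaf 'K' → 'K'
  → '(((J,S),W,V,C),B,P,K)'
  internal I2 with children ['Y', 'T']
    leaf 'Y' → 'Y'
    leaf 'T' → 'T'
  → '(Y,T)'
→ '((((J,S),W,V,C),B,P,K),(Y,T))'
Final: ((((J,S),W,V,C),B,P,K),(Y,T));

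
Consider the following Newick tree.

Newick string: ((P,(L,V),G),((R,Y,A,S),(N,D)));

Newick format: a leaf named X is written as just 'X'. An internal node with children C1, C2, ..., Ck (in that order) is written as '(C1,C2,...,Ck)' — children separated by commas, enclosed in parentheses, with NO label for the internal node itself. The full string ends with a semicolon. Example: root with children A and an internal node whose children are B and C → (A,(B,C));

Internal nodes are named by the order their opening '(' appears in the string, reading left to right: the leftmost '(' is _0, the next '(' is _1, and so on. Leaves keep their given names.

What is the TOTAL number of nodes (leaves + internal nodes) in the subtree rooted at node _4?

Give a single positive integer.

Answer: 5

Derivation:
Newick: ((P,(L,V),G),((R,Y,A,S),(N,D)));
Locate _4: it is the '(' at position 14 (the 5th '(' reading left to right).
Query: subtree rooted at _4
_4: subtree_size = 1 + 4
  R: subtree_size = 1 + 0
  Y: subtree_size = 1 + 0
  A: subtree_size = 1 + 0
  S: subtree_size = 1 + 0
Total subtree size of _4: 5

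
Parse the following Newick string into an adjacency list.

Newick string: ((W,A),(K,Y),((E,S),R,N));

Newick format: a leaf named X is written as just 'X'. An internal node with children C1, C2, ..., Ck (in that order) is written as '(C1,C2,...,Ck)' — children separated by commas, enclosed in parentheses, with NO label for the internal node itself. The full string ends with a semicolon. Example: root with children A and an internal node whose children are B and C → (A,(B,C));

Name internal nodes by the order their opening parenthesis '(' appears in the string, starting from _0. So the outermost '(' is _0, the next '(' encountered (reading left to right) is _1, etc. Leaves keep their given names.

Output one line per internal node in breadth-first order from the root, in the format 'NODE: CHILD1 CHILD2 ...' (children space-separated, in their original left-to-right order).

Answer: _0: _1 _2 _3
_1: W A
_2: K Y
_3: _4 R N
_4: E S

Derivation:
Input: ((W,A),(K,Y),((E,S),R,N));
Scanning left-to-right, naming '(' by encounter order:
  pos 0: '(' -> open internal node _0 (depth 1)
  pos 1: '(' -> open internal node _1 (depth 2)
  pos 5: ')' -> close internal node _1 (now at depth 1)
  pos 7: '(' -> open internal node _2 (depth 2)
  pos 11: ')' -> close internal node _2 (now at depth 1)
  pos 13: '(' -> open internal node _3 (depth 2)
  pos 14: '(' -> open internal node _4 (depth 3)
  pos 18: ')' -> close internal node _4 (now at depth 2)
  pos 23: ')' -> close internal node _3 (now at depth 1)
  pos 24: ')' -> close internal node _0 (now at depth 0)
Total internal nodes: 5
BFS adjacency from root:
  _0: _1 _2 _3
  _1: W A
  _2: K Y
  _3: _4 R N
  _4: E S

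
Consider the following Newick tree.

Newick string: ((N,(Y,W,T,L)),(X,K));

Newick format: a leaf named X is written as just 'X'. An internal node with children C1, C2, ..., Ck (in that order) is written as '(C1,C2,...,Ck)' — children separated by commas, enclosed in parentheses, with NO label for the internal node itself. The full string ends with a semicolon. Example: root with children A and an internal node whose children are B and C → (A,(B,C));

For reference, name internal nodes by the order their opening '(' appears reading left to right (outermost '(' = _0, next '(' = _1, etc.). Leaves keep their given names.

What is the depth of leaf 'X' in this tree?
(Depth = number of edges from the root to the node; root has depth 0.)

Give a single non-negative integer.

Newick: ((N,(Y,W,T,L)),(X,K));
Naming internals by '(' encounter order: outermost '(' = _0, next = _1, ...
Query node: X
Path from root: _0 -> _3 -> X
Depth of X: 2 (number of edges from root)

Answer: 2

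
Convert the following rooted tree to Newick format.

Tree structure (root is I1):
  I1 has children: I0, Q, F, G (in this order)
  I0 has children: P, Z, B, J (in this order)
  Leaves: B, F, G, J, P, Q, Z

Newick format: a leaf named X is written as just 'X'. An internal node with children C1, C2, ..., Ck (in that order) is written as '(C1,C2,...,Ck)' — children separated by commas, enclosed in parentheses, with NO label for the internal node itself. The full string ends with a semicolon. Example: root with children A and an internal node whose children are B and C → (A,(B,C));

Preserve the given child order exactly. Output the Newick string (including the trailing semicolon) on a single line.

Answer: ((P,Z,B,J),Q,F,G);

Derivation:
internal I1 with children ['I0', 'Q', 'F', 'G']
  internal I0 with children ['P', 'Z', 'B', 'J']
    leaf 'P' → 'P'
    leaf 'Z' → 'Z'
    leaf 'B' → 'B'
    leaf 'J' → 'J'
  → '(P,Z,B,J)'
  leaf 'Q' → 'Q'
  leaf 'F' → 'F'
  leaf 'G' → 'G'
→ '((P,Z,B,J),Q,F,G)'
Final: ((P,Z,B,J),Q,F,G);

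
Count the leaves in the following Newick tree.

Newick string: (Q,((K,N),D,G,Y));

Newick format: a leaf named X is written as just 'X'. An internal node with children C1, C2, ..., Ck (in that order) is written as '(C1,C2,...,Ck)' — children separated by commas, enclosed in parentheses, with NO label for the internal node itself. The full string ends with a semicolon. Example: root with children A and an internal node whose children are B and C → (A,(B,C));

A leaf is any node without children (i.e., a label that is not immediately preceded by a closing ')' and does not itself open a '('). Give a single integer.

Answer: 6

Derivation:
Newick: (Q,((K,N),D,G,Y));
Scan left-to-right; a leaf is any maximal label run not followed by '(':
  pos 1: leaf 'Q' → count = 1
  pos 5: leaf 'K' → count = 2
  pos 7: leaf 'N' → count = 3
  pos 10: leaf 'D' → count = 4
  pos 12: leaf 'G' → count = 5
  pos 14: leaf 'Y' → count = 6
Total leaves: 6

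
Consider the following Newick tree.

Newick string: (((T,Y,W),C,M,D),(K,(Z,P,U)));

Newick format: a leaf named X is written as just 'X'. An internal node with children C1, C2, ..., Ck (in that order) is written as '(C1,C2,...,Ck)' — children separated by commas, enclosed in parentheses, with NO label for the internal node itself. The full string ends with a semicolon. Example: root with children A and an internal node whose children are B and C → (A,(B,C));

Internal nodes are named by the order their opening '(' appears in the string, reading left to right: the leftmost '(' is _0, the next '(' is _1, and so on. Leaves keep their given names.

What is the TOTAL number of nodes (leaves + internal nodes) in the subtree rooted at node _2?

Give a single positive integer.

Answer: 4

Derivation:
Newick: (((T,Y,W),C,M,D),(K,(Z,P,U)));
Locate _2: it is the '(' at position 2 (the 3rd '(' reading left to right).
Query: subtree rooted at _2
_2: subtree_size = 1 + 3
  T: subtree_size = 1 + 0
  Y: subtree_size = 1 + 0
  W: subtree_size = 1 + 0
Total subtree size of _2: 4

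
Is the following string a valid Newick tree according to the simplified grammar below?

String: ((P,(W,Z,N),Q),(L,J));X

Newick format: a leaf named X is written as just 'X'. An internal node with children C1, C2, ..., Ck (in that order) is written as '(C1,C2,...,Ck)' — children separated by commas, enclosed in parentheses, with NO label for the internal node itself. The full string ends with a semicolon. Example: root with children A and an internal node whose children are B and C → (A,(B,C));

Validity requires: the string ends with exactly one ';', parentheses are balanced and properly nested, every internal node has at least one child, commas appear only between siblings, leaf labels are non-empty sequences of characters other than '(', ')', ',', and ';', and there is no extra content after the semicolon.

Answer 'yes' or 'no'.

Input: ((P,(W,Z,N),Q),(L,J));X
Paren balance: 4 '(' vs 4 ')' OK
Ends with single ';': False
Full parse: FAILS (must end with ;)
Valid: False

Answer: no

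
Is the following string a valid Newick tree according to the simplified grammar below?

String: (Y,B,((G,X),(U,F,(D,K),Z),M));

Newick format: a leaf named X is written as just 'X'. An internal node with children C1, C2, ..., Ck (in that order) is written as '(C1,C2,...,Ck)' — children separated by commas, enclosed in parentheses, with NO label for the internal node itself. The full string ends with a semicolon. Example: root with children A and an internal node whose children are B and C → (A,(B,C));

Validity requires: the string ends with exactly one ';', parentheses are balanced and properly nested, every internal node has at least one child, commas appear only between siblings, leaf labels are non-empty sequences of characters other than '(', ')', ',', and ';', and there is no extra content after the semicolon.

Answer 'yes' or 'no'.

Answer: yes

Derivation:
Input: (Y,B,((G,X),(U,F,(D,K),Z),M));
Paren balance: 5 '(' vs 5 ')' OK
Ends with single ';': True
Full parse: OK
Valid: True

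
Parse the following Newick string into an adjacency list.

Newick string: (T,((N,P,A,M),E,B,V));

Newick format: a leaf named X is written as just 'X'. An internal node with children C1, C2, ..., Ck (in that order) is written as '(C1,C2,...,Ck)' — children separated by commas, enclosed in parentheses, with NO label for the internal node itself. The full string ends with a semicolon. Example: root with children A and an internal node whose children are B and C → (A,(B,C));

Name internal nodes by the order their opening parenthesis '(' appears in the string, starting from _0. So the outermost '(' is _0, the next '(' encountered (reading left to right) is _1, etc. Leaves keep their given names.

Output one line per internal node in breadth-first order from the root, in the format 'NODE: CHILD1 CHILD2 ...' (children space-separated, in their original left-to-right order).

Answer: _0: T _1
_1: _2 E B V
_2: N P A M

Derivation:
Input: (T,((N,P,A,M),E,B,V));
Scanning left-to-right, naming '(' by encounter order:
  pos 0: '(' -> open internal node _0 (depth 1)
  pos 3: '(' -> open internal node _1 (depth 2)
  pos 4: '(' -> open internal node _2 (depth 3)
  pos 12: ')' -> close internal node _2 (now at depth 2)
  pos 19: ')' -> close internal node _1 (now at depth 1)
  pos 20: ')' -> close internal node _0 (now at depth 0)
Total internal nodes: 3
BFS adjacency from root:
  _0: T _1
  _1: _2 E B V
  _2: N P A M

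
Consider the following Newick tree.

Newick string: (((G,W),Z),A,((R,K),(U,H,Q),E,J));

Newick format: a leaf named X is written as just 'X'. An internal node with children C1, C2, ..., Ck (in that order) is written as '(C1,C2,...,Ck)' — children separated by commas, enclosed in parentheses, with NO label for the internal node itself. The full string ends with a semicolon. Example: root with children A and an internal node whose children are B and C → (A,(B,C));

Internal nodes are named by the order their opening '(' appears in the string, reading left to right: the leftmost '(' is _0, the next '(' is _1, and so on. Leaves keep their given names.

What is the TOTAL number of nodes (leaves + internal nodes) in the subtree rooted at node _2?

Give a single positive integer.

Answer: 3

Derivation:
Newick: (((G,W),Z),A,((R,K),(U,H,Q),E,J));
Locate _2: it is the '(' at position 2 (the 3rd '(' reading left to right).
Query: subtree rooted at _2
_2: subtree_size = 1 + 2
  G: subtree_size = 1 + 0
  W: subtree_size = 1 + 0
Total subtree size of _2: 3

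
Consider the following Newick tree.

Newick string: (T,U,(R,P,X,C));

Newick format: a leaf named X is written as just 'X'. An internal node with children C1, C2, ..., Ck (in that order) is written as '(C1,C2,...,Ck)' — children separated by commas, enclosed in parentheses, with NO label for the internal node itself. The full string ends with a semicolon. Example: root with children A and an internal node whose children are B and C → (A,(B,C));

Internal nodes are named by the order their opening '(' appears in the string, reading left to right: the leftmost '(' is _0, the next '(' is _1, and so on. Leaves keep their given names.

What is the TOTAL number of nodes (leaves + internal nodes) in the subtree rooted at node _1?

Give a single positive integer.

Newick: (T,U,(R,P,X,C));
Locate _1: it is the '(' at position 5 (the 2nd '(' reading left to right).
Query: subtree rooted at _1
_1: subtree_size = 1 + 4
  R: subtree_size = 1 + 0
  P: subtree_size = 1 + 0
  X: subtree_size = 1 + 0
  C: subtree_size = 1 + 0
Total subtree size of _1: 5

Answer: 5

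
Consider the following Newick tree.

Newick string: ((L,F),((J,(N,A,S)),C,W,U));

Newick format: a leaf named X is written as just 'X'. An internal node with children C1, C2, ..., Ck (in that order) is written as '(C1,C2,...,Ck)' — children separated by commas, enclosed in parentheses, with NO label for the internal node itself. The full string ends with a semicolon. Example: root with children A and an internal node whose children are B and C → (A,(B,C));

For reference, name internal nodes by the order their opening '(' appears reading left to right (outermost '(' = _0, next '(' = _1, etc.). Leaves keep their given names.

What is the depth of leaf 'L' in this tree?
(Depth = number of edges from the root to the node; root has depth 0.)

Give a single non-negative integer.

Answer: 2

Derivation:
Newick: ((L,F),((J,(N,A,S)),C,W,U));
Naming internals by '(' encounter order: outermost '(' = _0, next = _1, ...
Query node: L
Path from root: _0 -> _1 -> L
Depth of L: 2 (number of edges from root)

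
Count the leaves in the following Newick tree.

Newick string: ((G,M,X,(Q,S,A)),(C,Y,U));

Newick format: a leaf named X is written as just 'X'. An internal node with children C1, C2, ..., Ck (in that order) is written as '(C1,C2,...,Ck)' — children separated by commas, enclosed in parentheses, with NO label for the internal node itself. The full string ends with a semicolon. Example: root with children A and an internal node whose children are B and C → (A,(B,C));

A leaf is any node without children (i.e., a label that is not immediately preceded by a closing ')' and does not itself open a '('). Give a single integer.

Answer: 9

Derivation:
Newick: ((G,M,X,(Q,S,A)),(C,Y,U));
Scan left-to-right; a leaf is any maximal label run not followed by '(':
  pos 2: leaf 'G' → count = 1
  pos 4: leaf 'M' → count = 2
  pos 6: leaf 'X' → count = 3
  pos 9: leaf 'Q' → count = 4
  pos 11: leaf 'S' → count = 5
  pos 13: leaf 'A' → count = 6
  pos 18: leaf 'C' → count = 7
  pos 20: leaf 'Y' → count = 8
  pos 22: leaf 'U' → count = 9
Total leaves: 9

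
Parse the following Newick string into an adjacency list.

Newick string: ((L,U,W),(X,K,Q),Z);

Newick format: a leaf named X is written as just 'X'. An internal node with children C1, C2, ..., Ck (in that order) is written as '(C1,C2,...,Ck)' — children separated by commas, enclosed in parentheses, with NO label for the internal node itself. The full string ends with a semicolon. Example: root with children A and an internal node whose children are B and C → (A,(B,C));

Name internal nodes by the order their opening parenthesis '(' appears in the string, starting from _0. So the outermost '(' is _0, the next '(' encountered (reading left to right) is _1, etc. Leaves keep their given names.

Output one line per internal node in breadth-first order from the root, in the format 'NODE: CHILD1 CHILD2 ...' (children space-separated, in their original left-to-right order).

Input: ((L,U,W),(X,K,Q),Z);
Scanning left-to-right, naming '(' by encounter order:
  pos 0: '(' -> open internal node _0 (depth 1)
  pos 1: '(' -> open internal node _1 (depth 2)
  pos 7: ')' -> close internal node _1 (now at depth 1)
  pos 9: '(' -> open internal node _2 (depth 2)
  pos 15: ')' -> close internal node _2 (now at depth 1)
  pos 18: ')' -> close internal node _0 (now at depth 0)
Total internal nodes: 3
BFS adjacency from root:
  _0: _1 _2 Z
  _1: L U W
  _2: X K Q

Answer: _0: _1 _2 Z
_1: L U W
_2: X K Q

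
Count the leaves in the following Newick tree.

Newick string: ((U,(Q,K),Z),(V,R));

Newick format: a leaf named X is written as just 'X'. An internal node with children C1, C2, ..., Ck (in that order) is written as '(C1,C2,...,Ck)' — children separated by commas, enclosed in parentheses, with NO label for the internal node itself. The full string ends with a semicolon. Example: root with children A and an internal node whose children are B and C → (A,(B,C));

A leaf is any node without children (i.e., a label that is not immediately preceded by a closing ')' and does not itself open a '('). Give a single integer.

Answer: 6

Derivation:
Newick: ((U,(Q,K),Z),(V,R));
Scan left-to-right; a leaf is any maximal label run not followed by '(':
  pos 2: leaf 'U' → count = 1
  pos 5: leaf 'Q' → count = 2
  pos 7: leaf 'K' → count = 3
  pos 10: leaf 'Z' → count = 4
  pos 14: leaf 'V' → count = 5
  pos 16: leaf 'R' → count = 6
Total leaves: 6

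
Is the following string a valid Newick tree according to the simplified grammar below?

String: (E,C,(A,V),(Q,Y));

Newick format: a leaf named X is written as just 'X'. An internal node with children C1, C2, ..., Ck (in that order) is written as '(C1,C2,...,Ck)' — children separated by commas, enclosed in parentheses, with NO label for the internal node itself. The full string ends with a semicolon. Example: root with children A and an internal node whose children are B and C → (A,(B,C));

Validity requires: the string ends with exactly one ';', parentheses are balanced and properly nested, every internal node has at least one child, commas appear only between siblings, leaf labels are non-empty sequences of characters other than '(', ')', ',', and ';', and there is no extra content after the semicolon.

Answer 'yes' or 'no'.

Input: (E,C,(A,V),(Q,Y));
Paren balance: 3 '(' vs 3 ')' OK
Ends with single ';': True
Full parse: OK
Valid: True

Answer: yes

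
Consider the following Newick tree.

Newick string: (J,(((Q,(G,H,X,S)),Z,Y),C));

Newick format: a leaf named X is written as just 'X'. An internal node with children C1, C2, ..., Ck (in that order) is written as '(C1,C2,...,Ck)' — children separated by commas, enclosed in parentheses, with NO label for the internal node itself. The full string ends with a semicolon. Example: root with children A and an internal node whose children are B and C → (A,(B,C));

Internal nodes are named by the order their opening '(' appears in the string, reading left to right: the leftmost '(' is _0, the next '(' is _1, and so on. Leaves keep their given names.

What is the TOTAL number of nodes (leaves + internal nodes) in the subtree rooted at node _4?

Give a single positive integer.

Newick: (J,(((Q,(G,H,X,S)),Z,Y),C));
Locate _4: it is the '(' at position 8 (the 5th '(' reading left to right).
Query: subtree rooted at _4
_4: subtree_size = 1 + 4
  G: subtree_size = 1 + 0
  H: subtree_size = 1 + 0
  X: subtree_size = 1 + 0
  S: subtree_size = 1 + 0
Total subtree size of _4: 5

Answer: 5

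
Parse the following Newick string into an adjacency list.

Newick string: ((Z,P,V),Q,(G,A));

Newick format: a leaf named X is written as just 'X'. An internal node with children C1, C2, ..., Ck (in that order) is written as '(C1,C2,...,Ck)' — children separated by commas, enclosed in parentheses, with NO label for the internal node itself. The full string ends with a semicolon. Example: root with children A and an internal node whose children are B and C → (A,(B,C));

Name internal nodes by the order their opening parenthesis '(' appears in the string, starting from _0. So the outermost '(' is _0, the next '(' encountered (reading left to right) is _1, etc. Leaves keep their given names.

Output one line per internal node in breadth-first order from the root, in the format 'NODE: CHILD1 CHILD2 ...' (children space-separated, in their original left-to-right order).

Answer: _0: _1 Q _2
_1: Z P V
_2: G A

Derivation:
Input: ((Z,P,V),Q,(G,A));
Scanning left-to-right, naming '(' by encounter order:
  pos 0: '(' -> open internal node _0 (depth 1)
  pos 1: '(' -> open internal node _1 (depth 2)
  pos 7: ')' -> close internal node _1 (now at depth 1)
  pos 11: '(' -> open internal node _2 (depth 2)
  pos 15: ')' -> close internal node _2 (now at depth 1)
  pos 16: ')' -> close internal node _0 (now at depth 0)
Total internal nodes: 3
BFS adjacency from root:
  _0: _1 Q _2
  _1: Z P V
  _2: G A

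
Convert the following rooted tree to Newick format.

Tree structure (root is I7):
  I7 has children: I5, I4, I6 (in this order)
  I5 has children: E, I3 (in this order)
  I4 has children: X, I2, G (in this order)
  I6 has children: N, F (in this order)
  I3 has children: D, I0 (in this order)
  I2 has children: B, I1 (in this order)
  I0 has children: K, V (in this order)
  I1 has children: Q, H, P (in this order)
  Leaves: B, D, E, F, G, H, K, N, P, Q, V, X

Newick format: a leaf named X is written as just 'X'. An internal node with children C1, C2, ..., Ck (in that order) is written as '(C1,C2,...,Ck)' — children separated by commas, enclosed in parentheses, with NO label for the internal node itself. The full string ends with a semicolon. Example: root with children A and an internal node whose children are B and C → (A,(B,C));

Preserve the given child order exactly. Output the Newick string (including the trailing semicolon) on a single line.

internal I7 with children ['I5', 'I4', 'I6']
  internal I5 with children ['E', 'I3']
    leaf 'E' → 'E'
    internal I3 with children ['D', 'I0']
      leaf 'D' → 'D'
      internal I0 with children ['K', 'V']
        leaf 'K' → 'K'
        leaf 'V' → 'V'
      → '(K,V)'
    → '(D,(K,V))'
  → '(E,(D,(K,V)))'
  internal I4 with children ['X', 'I2', 'G']
    leaf 'X' → 'X'
    internal I2 with children ['B', 'I1']
      leaf 'B' → 'B'
      internal I1 with children ['Q', 'H', 'P']
        leaf 'Q' → 'Q'
        leaf 'H' → 'H'
        leaf 'P' → 'P'
      → '(Q,H,P)'
    → '(B,(Q,H,P))'
    leaf 'G' → 'G'
  → '(X,(B,(Q,H,P)),G)'
  internal I6 with children ['N', 'F']
    leaf 'N' → 'N'
    leaf 'F' → 'F'
  → '(N,F)'
→ '((E,(D,(K,V))),(X,(B,(Q,H,P)),G),(N,F))'
Final: ((E,(D,(K,V))),(X,(B,(Q,H,P)),G),(N,F));

Answer: ((E,(D,(K,V))),(X,(B,(Q,H,P)),G),(N,F));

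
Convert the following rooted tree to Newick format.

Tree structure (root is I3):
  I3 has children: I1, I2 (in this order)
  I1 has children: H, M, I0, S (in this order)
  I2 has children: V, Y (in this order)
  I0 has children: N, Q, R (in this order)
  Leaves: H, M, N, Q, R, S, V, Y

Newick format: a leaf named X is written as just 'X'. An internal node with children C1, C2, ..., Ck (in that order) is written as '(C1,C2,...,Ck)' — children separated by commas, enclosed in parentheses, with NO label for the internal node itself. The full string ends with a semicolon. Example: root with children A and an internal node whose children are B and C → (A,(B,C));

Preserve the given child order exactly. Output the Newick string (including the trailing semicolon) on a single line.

Answer: ((H,M,(N,Q,R),S),(V,Y));

Derivation:
internal I3 with children ['I1', 'I2']
  internal I1 with children ['H', 'M', 'I0', 'S']
    leaf 'H' → 'H'
    leaf 'M' → 'M'
    internal I0 with children ['N', 'Q', 'R']
      leaf 'N' → 'N'
      leaf 'Q' → 'Q'
      leaf 'R' → 'R'
    → '(N,Q,R)'
    leaf 'S' → 'S'
  → '(H,M,(N,Q,R),S)'
  internal I2 with children ['V', 'Y']
    leaf 'V' → 'V'
    leaf 'Y' → 'Y'
  → '(V,Y)'
→ '((H,M,(N,Q,R),S),(V,Y))'
Final: ((H,M,(N,Q,R),S),(V,Y));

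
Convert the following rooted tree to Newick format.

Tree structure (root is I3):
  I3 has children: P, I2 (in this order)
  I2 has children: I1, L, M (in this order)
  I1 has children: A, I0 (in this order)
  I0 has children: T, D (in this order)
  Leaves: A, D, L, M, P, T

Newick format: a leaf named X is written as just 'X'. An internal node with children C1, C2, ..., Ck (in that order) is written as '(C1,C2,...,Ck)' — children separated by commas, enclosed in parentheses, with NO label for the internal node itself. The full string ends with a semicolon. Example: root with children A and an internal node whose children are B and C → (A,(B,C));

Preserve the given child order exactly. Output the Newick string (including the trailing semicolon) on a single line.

Answer: (P,((A,(T,D)),L,M));

Derivation:
internal I3 with children ['P', 'I2']
  leaf 'P' → 'P'
  internal I2 with children ['I1', 'L', 'M']
    internal I1 with children ['A', 'I0']
      leaf 'A' → 'A'
      internal I0 with children ['T', 'D']
        leaf 'T' → 'T'
        leaf 'D' → 'D'
      → '(T,D)'
    → '(A,(T,D))'
    leaf 'L' → 'L'
    leaf 'M' → 'M'
  → '((A,(T,D)),L,M)'
→ '(P,((A,(T,D)),L,M))'
Final: (P,((A,(T,D)),L,M));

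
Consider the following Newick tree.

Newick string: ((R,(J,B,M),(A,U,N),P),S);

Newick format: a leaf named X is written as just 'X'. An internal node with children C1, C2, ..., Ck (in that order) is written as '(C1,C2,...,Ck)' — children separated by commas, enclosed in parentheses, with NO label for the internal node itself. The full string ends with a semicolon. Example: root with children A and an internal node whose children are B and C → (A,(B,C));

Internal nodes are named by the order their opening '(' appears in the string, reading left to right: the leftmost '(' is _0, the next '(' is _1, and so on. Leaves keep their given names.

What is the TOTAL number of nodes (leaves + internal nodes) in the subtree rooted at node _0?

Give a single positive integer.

Newick: ((R,(J,B,M),(A,U,N),P),S);
Locate _0: it is the '(' at position 0 (the 1st '(' reading left to right).
Query: subtree rooted at _0
_0: subtree_size = 1 + 12
  _1: subtree_size = 1 + 10
    R: subtree_size = 1 + 0
    _2: subtree_size = 1 + 3
      J: subtree_size = 1 + 0
      B: subtree_size = 1 + 0
      M: subtree_size = 1 + 0
    _3: subtree_size = 1 + 3
      A: subtree_size = 1 + 0
      U: subtree_size = 1 + 0
      N: subtree_size = 1 + 0
    P: subtree_size = 1 + 0
  S: subtree_size = 1 + 0
Total subtree size of _0: 13

Answer: 13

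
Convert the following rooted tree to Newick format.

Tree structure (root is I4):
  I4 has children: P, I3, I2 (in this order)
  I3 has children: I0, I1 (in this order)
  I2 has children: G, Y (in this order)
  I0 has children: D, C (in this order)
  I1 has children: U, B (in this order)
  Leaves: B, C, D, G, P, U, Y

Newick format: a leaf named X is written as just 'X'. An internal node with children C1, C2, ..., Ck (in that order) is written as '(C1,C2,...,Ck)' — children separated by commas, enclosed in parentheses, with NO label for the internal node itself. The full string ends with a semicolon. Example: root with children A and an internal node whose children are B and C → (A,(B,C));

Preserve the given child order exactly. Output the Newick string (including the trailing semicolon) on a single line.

internal I4 with children ['P', 'I3', 'I2']
  leaf 'P' → 'P'
  internal I3 with children ['I0', 'I1']
    internal I0 with children ['D', 'C']
      leaf 'D' → 'D'
      leaf 'C' → 'C'
    → '(D,C)'
    internal I1 with children ['U', 'B']
      leaf 'U' → 'U'
      leaf 'B' → 'B'
    → '(U,B)'
  → '((D,C),(U,B))'
  internal I2 with children ['G', 'Y']
    leaf 'G' → 'G'
    leaf 'Y' → 'Y'
  → '(G,Y)'
→ '(P,((D,C),(U,B)),(G,Y))'
Final: (P,((D,C),(U,B)),(G,Y));

Answer: (P,((D,C),(U,B)),(G,Y));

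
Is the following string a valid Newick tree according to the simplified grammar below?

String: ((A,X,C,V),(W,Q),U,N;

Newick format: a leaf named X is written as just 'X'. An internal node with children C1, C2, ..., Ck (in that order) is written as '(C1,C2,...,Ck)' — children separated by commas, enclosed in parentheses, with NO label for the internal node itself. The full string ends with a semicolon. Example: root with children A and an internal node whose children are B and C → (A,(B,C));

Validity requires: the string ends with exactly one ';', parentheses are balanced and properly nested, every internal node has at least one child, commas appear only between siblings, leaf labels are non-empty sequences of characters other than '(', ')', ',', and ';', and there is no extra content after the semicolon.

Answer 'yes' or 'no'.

Answer: no

Derivation:
Input: ((A,X,C,V),(W,Q),U,N;
Paren balance: 3 '(' vs 2 ')' MISMATCH
Ends with single ';': True
Full parse: FAILS (expected , or ) at pos 20)
Valid: False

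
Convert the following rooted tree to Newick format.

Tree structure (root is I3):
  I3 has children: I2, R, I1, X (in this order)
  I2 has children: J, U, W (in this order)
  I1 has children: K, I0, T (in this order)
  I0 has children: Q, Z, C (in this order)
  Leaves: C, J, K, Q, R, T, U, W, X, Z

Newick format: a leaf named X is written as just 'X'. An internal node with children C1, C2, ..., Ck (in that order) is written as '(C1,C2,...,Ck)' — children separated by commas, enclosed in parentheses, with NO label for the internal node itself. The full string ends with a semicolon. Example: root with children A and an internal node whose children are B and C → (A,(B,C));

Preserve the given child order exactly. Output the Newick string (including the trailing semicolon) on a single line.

Answer: ((J,U,W),R,(K,(Q,Z,C),T),X);

Derivation:
internal I3 with children ['I2', 'R', 'I1', 'X']
  internal I2 with children ['J', 'U', 'W']
    leaf 'J' → 'J'
    leaf 'U' → 'U'
    leaf 'W' → 'W'
  → '(J,U,W)'
  leaf 'R' → 'R'
  internal I1 with children ['K', 'I0', 'T']
    leaf 'K' → 'K'
    internal I0 with children ['Q', 'Z', 'C']
      leaf 'Q' → 'Q'
      leaf 'Z' → 'Z'
      leaf 'C' → 'C'
    → '(Q,Z,C)'
    leaf 'T' → 'T'
  → '(K,(Q,Z,C),T)'
  leaf 'X' → 'X'
→ '((J,U,W),R,(K,(Q,Z,C),T),X)'
Final: ((J,U,W),R,(K,(Q,Z,C),T),X);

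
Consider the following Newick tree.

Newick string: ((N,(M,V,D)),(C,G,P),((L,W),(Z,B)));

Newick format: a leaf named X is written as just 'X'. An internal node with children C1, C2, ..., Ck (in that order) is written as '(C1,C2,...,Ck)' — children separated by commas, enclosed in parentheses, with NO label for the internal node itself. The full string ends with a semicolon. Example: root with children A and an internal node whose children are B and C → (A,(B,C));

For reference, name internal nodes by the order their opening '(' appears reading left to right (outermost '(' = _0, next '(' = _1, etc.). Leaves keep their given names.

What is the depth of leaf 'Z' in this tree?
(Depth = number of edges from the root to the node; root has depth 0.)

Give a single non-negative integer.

Newick: ((N,(M,V,D)),(C,G,P),((L,W),(Z,B)));
Naming internals by '(' encounter order: outermost '(' = _0, next = _1, ...
Query node: Z
Path from root: _0 -> _4 -> _6 -> Z
Depth of Z: 3 (number of edges from root)

Answer: 3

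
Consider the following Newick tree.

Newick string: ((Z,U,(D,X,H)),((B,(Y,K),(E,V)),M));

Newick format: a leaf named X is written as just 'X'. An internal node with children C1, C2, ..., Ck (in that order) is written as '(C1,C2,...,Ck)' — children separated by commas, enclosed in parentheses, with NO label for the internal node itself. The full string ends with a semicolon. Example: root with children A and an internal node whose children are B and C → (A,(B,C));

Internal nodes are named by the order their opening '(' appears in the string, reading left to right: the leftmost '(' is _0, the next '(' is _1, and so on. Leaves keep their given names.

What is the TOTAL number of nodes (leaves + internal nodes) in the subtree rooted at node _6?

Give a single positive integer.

Newick: ((Z,U,(D,X,H)),((B,(Y,K),(E,V)),M));
Locate _6: it is the '(' at position 25 (the 7th '(' reading left to right).
Query: subtree rooted at _6
_6: subtree_size = 1 + 2
  E: subtree_size = 1 + 0
  V: subtree_size = 1 + 0
Total subtree size of _6: 3

Answer: 3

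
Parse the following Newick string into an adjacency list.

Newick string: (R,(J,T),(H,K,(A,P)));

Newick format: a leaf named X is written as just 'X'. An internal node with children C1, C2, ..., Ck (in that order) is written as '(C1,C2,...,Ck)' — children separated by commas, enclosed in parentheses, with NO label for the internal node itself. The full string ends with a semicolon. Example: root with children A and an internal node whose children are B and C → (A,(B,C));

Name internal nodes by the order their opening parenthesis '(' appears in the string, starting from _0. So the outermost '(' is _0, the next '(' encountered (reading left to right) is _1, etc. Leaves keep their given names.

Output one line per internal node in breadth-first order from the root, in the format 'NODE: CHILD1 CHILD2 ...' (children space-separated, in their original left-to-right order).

Input: (R,(J,T),(H,K,(A,P)));
Scanning left-to-right, naming '(' by encounter order:
  pos 0: '(' -> open internal node _0 (depth 1)
  pos 3: '(' -> open internal node _1 (depth 2)
  pos 7: ')' -> close internal node _1 (now at depth 1)
  pos 9: '(' -> open internal node _2 (depth 2)
  pos 14: '(' -> open internal node _3 (depth 3)
  pos 18: ')' -> close internal node _3 (now at depth 2)
  pos 19: ')' -> close internal node _2 (now at depth 1)
  pos 20: ')' -> close internal node _0 (now at depth 0)
Total internal nodes: 4
BFS adjacency from root:
  _0: R _1 _2
  _1: J T
  _2: H K _3
  _3: A P

Answer: _0: R _1 _2
_1: J T
_2: H K _3
_3: A P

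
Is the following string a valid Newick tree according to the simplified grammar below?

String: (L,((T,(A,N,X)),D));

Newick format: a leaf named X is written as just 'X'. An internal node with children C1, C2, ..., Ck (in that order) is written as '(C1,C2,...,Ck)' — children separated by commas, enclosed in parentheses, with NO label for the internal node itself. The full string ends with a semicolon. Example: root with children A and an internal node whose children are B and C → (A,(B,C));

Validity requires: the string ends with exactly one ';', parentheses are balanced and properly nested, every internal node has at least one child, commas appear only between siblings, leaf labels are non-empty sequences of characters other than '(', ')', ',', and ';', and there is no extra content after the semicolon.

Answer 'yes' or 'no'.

Input: (L,((T,(A,N,X)),D));
Paren balance: 4 '(' vs 4 ')' OK
Ends with single ';': True
Full parse: OK
Valid: True

Answer: yes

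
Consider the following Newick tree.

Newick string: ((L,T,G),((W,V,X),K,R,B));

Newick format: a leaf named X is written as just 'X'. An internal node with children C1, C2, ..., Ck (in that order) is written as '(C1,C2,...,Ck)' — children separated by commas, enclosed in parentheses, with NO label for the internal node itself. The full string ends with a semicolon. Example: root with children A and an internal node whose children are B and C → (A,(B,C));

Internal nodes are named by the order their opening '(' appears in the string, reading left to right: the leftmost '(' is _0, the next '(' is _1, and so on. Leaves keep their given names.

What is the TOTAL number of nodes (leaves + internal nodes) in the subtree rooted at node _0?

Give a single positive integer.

Answer: 13

Derivation:
Newick: ((L,T,G),((W,V,X),K,R,B));
Locate _0: it is the '(' at position 0 (the 1st '(' reading left to right).
Query: subtree rooted at _0
_0: subtree_size = 1 + 12
  _1: subtree_size = 1 + 3
    L: subtree_size = 1 + 0
    T: subtree_size = 1 + 0
    G: subtree_size = 1 + 0
  _2: subtree_size = 1 + 7
    _3: subtree_size = 1 + 3
      W: subtree_size = 1 + 0
      V: subtree_size = 1 + 0
      X: subtree_size = 1 + 0
    K: subtree_size = 1 + 0
    R: subtree_size = 1 + 0
    B: subtree_size = 1 + 0
Total subtree size of _0: 13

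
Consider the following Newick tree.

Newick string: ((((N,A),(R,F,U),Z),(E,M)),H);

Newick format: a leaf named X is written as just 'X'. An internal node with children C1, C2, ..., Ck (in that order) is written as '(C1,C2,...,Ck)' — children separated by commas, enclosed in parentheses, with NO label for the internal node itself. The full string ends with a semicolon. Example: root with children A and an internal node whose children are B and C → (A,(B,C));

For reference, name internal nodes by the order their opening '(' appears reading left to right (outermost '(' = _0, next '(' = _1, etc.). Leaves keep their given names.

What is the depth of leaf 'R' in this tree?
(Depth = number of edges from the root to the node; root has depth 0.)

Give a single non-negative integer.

Answer: 4

Derivation:
Newick: ((((N,A),(R,F,U),Z),(E,M)),H);
Naming internals by '(' encounter order: outermost '(' = _0, next = _1, ...
Query node: R
Path from root: _0 -> _1 -> _2 -> _4 -> R
Depth of R: 4 (number of edges from root)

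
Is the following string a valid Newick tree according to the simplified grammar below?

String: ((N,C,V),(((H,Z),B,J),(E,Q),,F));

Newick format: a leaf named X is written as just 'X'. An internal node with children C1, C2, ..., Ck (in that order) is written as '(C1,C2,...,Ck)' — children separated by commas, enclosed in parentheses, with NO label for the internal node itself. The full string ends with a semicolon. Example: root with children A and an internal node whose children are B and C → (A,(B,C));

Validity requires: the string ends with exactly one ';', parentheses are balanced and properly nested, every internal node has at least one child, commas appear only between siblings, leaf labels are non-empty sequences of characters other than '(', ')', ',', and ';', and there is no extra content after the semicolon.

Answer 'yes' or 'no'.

Input: ((N,C,V),(((H,Z),B,J),(E,Q),,F));
Paren balance: 6 '(' vs 6 ')' OK
Ends with single ';': True
Full parse: FAILS (empty leaf label at pos 28)
Valid: False

Answer: no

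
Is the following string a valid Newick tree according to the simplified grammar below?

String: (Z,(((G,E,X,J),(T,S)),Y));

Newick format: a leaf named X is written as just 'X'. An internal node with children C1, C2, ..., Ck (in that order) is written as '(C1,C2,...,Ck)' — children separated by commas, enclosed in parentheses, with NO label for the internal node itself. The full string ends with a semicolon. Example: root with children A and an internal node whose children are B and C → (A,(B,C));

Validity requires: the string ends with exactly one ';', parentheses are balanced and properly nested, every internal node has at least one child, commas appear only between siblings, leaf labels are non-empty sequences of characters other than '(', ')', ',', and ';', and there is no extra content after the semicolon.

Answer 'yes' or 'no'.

Input: (Z,(((G,E,X,J),(T,S)),Y));
Paren balance: 5 '(' vs 5 ')' OK
Ends with single ';': True
Full parse: OK
Valid: True

Answer: yes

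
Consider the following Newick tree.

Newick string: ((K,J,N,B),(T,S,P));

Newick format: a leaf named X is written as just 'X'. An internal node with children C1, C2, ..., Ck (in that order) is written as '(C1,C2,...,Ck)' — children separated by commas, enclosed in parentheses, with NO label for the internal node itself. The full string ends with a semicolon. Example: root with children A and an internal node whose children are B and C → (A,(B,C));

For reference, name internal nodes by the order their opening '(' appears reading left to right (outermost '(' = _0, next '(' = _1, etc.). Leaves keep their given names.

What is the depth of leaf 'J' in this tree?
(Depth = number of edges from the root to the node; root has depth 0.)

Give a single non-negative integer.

Newick: ((K,J,N,B),(T,S,P));
Naming internals by '(' encounter order: outermost '(' = _0, next = _1, ...
Query node: J
Path from root: _0 -> _1 -> J
Depth of J: 2 (number of edges from root)

Answer: 2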